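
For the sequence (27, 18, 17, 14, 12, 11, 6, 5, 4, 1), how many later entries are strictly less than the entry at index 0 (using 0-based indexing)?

9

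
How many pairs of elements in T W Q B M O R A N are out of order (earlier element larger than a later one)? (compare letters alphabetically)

There are 25 out-of-order pairs.

Element-by-element contributions:
T: 7
W: 7
Q: 5
B: 1
M: 1
O: 2
R: 2
A: 0
N: 0
Sum: 7 + 7 + 5 + 1 + 1 + 2 + 2 + 0 + 0 = 25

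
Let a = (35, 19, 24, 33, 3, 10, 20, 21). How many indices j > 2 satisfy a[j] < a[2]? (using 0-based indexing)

4 such elements

The element at index 2 is 24.
Elements after it: 33, 3, 10, 20, 21
Those smaller than 24: 3, 10, 20, 21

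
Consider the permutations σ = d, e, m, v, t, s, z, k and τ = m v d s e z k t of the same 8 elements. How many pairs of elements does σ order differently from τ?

Assign each item its position (1..8) in the first ordering, then rewrite the second ordering as that position sequence:
positions: d→1, e→2, m→3, v→4, t→5, s→6, z→7, k→8
second ordering as positions: [3, 4, 1, 6, 2, 7, 8, 5]
Discordant pairs = inversions in this position sequence.
3: 1, 2 → 2
4: 1, 2 → 2
1: 0
6: 2, 5 → 2
2: 0
7: 5 → 1
8: 5 → 1
5: 0
Total: 2 + 2 + 0 + 2 + 0 + 1 + 1 + 0 = 8

8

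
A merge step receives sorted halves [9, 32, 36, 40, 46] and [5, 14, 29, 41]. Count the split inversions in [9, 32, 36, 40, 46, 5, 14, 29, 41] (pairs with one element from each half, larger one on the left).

14

Take each right-half value and tally the left-half values above it:
r = 5: 9, 32, 36, 40, 46 → 5
r = 14: 32, 36, 40, 46 → 4
r = 29: 32, 36, 40, 46 → 4
r = 41: 46 → 1
Cross-inversions: 5 + 4 + 4 + 1 = 14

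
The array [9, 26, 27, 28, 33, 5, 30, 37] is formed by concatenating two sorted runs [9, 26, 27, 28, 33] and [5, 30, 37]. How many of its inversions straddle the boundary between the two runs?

There are 6 split inversions.

Count, for every r in R, how many entries of L exceed r:
r = 5: 9, 26, 27, 28, 33 → 5
r = 30: 33 → 1
r = 37: none → 0
Cross-inversions: 5 + 1 + 0 = 6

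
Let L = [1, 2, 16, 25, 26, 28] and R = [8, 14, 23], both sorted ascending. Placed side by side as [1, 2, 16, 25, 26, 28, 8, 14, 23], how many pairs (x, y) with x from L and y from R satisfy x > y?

For each element r of the right run, count left-run elements greater than r:
r = 8: 16, 25, 26, 28 → 4
r = 14: 16, 25, 26, 28 → 4
r = 23: 25, 26, 28 → 3
Cross-inversions: 4 + 4 + 3 = 11

Split inversions: 11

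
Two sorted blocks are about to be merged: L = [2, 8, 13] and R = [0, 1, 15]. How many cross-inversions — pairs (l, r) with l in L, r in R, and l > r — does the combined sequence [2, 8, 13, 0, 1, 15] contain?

6

Take each right-half value and tally the left-half values above it:
r = 0: 2, 8, 13 → 3
r = 1: 2, 8, 13 → 3
r = 15: none → 0
Cross-inversions: 3 + 3 + 0 = 6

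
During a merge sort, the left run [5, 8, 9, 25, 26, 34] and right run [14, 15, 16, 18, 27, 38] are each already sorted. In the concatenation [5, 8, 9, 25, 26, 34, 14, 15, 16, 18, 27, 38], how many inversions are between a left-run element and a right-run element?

Take each right-half value and tally the left-half values above it:
r = 14: 25, 26, 34 → 3
r = 15: 25, 26, 34 → 3
r = 16: 25, 26, 34 → 3
r = 18: 25, 26, 34 → 3
r = 27: 34 → 1
r = 38: none → 0
Cross-inversions: 3 + 3 + 3 + 3 + 1 + 0 = 13

13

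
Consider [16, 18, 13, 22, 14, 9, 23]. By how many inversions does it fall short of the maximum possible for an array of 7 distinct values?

Maximum inversions for 7 distinct elements is C(7, 2) = 7·6/2 = 21.
Current inversions — for each element, count later smaller elements:
16: 3
18: 3
13: 1
22: 2
14: 1
9: 0
23: 0
Current total: 3 + 3 + 1 + 2 + 1 + 0 + 0 = 10
Shortfall: 21 − 10 = 11

11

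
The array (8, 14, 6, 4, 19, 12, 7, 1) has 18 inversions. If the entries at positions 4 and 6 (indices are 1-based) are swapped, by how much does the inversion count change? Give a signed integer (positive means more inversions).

+1

Positions 4 and 6 hold 4 and 12; after swapping, the array is [8, 14, 6, 12, 19, 4, 7, 1].
Element-by-element contributions:
8: 4
14: 5
6: 2
12: 3
19: 3
4: 1
7: 1
1: 0
Sum: 4 + 5 + 2 + 3 + 3 + 1 + 1 + 0 = 19
Change: 19 − 18 = +1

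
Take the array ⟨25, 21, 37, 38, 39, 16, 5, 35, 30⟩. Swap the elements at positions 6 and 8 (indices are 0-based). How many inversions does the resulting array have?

20

Positions 6 and 8 hold 5 and 30; after swapping, the array is [25, 21, 37, 38, 39, 16, 30, 35, 5].
Count, for each position, how many later elements it exceeds:
25: 3
21: 2
37: 4
38: 4
39: 4
16: 1
30: 1
35: 1
5: 0
Sum: 3 + 2 + 4 + 4 + 4 + 1 + 1 + 1 + 0 = 20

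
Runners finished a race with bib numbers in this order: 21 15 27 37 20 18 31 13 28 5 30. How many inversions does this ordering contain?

29 out-of-order pairs

For each element, count later entries that are smaller:
21: 5
15: 2
27: 4
37: 7
20: 3
18: 2
31: 4
13: 1
28: 1
5: 0
30: 0
Sum: 5 + 2 + 4 + 7 + 3 + 2 + 4 + 1 + 1 + 0 + 0 = 29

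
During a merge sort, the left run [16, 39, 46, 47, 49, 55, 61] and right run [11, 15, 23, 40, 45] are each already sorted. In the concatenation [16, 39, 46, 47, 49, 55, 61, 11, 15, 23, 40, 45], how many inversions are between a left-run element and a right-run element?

30 split inversions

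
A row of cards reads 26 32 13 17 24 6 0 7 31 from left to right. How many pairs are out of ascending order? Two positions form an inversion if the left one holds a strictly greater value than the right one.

Count, for each position, how many later elements it exceeds:
26: 6
32: 7
13: 3
17: 3
24: 3
6: 1
0: 0
7: 0
31: 0
Sum: 6 + 7 + 3 + 3 + 3 + 1 + 0 + 0 + 0 = 23

23 inversions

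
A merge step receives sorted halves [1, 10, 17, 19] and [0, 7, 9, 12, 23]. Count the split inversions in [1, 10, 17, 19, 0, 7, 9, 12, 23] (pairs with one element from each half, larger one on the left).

Take each right-half value and tally the left-half values above it:
r = 0: 1, 10, 17, 19 → 4
r = 7: 10, 17, 19 → 3
r = 9: 10, 17, 19 → 3
r = 12: 17, 19 → 2
r = 23: none → 0
Cross-inversions: 4 + 3 + 3 + 2 + 0 = 12

12 split inversions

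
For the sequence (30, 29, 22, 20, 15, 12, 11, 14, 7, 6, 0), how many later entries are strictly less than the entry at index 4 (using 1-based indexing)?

7

The element at index 4 is 20.
Elements after it: 15, 12, 11, 14, 7, 6, 0
Those smaller than 20: 15, 12, 11, 14, 7, 6, 0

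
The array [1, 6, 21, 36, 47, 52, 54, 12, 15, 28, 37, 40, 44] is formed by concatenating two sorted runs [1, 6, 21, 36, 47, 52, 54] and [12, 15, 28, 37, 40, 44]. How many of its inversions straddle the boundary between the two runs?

23 cross-inversions

For each element r of the right run, count left-run elements greater than r:
r = 12: 21, 36, 47, 52, 54 → 5
r = 15: 21, 36, 47, 52, 54 → 5
r = 28: 36, 47, 52, 54 → 4
r = 37: 47, 52, 54 → 3
r = 40: 47, 52, 54 → 3
r = 44: 47, 52, 54 → 3
Cross-inversions: 5 + 5 + 4 + 3 + 3 + 3 = 23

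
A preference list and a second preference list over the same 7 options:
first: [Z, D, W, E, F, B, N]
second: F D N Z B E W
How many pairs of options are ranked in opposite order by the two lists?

12

Assign each item its position (1..7) in the first ordering, then rewrite the second ordering as that position sequence:
positions: Z→1, D→2, W→3, E→4, F→5, B→6, N→7
second ordering as positions: [5, 2, 7, 1, 6, 4, 3]
Discordant pairs = inversions in this position sequence.
5: 2, 1, 4, 3 → 4
2: 1 → 1
7: 1, 6, 4, 3 → 4
1: 0
6: 4, 3 → 2
4: 3 → 1
3: 0
Total: 4 + 1 + 4 + 0 + 2 + 1 + 0 = 12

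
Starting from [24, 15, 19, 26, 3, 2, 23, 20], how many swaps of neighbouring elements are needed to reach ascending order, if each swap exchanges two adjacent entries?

16 adjacent swaps

Each adjacent swap fixes exactly one inversion, so the minimum swap count equals the number of inversions.
Count inversions — for each element, later elements that are smaller:
24: 15, 19, 3, 2, 23, 20 → 6
15: 3, 2 → 2
19: 3, 2 → 2
26: 3, 2, 23, 20 → 4
3: 2 → 1
2: none → 0
23: 20 → 1
20: none → 0
Total inversions: 6 + 2 + 2 + 4 + 1 + 0 + 1 + 0 = 16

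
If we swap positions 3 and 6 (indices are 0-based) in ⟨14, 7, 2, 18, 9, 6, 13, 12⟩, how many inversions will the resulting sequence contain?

Positions 3 and 6 hold 18 and 13; after swapping, the array is [14, 7, 2, 13, 9, 6, 18, 12].
For each element, count later entries that are smaller:
14 → 7, 2, 13, 9, 6, 12 → 6
7 → 2, 6 → 2
2 → none → 0
13 → 9, 6, 12 → 3
9 → 6 → 1
6 → none → 0
18 → 12 → 1
12 → none → 0
Sum: 6 + 2 + 0 + 3 + 1 + 0 + 1 + 0 = 13

13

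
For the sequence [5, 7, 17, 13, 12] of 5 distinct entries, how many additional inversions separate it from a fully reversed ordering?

7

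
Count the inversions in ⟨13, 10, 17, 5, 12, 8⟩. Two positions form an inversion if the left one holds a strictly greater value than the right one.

10 inversions

For each element, count later entries that are smaller:
13 → 10, 5, 12, 8 → 4
10 → 5, 8 → 2
17 → 5, 12, 8 → 3
5 → none → 0
12 → 8 → 1
8 → none → 0
Sum: 4 + 2 + 3 + 0 + 1 + 0 = 10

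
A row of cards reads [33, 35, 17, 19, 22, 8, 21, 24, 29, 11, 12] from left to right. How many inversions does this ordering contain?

Count, for each position, how many later elements it exceeds:
33 → 17, 19, 22, 8, 21, 24, 29, 11, 12 → 9
35 → 17, 19, 22, 8, 21, 24, 29, 11, 12 → 9
17 → 8, 11, 12 → 3
19 → 8, 11, 12 → 3
22 → 8, 21, 11, 12 → 4
8 → none → 0
21 → 11, 12 → 2
24 → 11, 12 → 2
29 → 11, 12 → 2
11 → none → 0
12 → none → 0
Sum: 9 + 9 + 3 + 3 + 4 + 0 + 2 + 2 + 2 + 0 + 0 = 34

34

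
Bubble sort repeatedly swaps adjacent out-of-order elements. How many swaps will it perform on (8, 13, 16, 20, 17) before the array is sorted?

Adjacent swaps: 1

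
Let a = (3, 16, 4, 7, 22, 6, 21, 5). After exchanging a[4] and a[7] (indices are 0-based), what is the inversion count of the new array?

Positions 4 and 7 hold 22 and 5; after swapping, the array is [3, 16, 4, 7, 5, 6, 21, 22].
Count, for each position, how many later elements it exceeds:
3 → none → 0
16 → 4, 7, 5, 6 → 4
4 → none → 0
7 → 5, 6 → 2
5 → none → 0
6 → none → 0
21 → none → 0
22 → none → 0
Sum: 0 + 4 + 0 + 2 + 0 + 0 + 0 + 0 = 6

There are 6 inversions.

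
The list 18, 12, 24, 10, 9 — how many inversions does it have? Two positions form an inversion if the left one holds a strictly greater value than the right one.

8

Sweep left to right; for each value list the smaller values that follow it:
18 → 12, 10, 9 → 3
12 → 10, 9 → 2
24 → 10, 9 → 2
10 → 9 → 1
9 → none → 0
Sum: 3 + 2 + 2 + 1 + 0 = 8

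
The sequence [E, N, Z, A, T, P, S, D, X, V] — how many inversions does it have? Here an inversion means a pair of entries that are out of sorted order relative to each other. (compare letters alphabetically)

17 inversions

For each element, count later entries that are smaller:
E: 2
N: 2
Z: 7
A: 0
T: 3
P: 1
S: 1
D: 0
X: 1
V: 0
Sum: 2 + 2 + 7 + 0 + 3 + 1 + 1 + 0 + 1 + 0 = 17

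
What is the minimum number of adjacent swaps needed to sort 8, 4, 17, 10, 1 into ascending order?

Each adjacent swap fixes exactly one inversion, so the minimum swap count equals the number of inversions.
Count inversions — for each element, later elements that are smaller:
8: 4, 1 → 2
4: 1 → 1
17: 10, 1 → 2
10: 1 → 1
1: none → 0
Total inversions: 2 + 1 + 2 + 1 + 0 = 6

6 swaps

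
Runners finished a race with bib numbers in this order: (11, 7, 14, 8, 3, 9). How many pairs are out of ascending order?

9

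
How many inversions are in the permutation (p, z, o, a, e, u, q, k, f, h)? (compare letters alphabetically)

There are 28 out-of-order pairs.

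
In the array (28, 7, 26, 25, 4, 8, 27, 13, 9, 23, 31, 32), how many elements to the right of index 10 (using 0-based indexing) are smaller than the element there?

The element at index 10 is 31.
Elements after it: 32
None of them are smaller than 31.

0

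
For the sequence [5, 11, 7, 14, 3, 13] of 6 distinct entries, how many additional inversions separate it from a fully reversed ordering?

Maximum inversions for 6 distinct elements is C(6, 2) = 6·5/2 = 15.
Current inversions — for each element, count later smaller elements:
5: 1
11: 2
7: 1
14: 2
3: 0
13: 0
Current total: 1 + 2 + 1 + 2 + 0 + 0 = 6
Shortfall: 15 − 6 = 9

9 inversions short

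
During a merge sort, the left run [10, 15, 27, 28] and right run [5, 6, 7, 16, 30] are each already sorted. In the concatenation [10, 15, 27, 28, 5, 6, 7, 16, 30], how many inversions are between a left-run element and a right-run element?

14

Take each right-half value and tally the left-half values above it:
r = 5: 10, 15, 27, 28 → 4
r = 6: 10, 15, 27, 28 → 4
r = 7: 10, 15, 27, 28 → 4
r = 16: 27, 28 → 2
r = 30: none → 0
Cross-inversions: 4 + 4 + 4 + 2 + 0 = 14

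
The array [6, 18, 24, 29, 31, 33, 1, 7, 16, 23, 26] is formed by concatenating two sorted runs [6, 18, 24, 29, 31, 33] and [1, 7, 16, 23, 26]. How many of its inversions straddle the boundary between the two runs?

For each element r of the right run, count left-run elements greater than r:
r = 1: 6, 18, 24, 29, 31, 33 → 6
r = 7: 18, 24, 29, 31, 33 → 5
r = 16: 18, 24, 29, 31, 33 → 5
r = 23: 24, 29, 31, 33 → 4
r = 26: 29, 31, 33 → 3
Cross-inversions: 6 + 5 + 5 + 4 + 3 = 23

Split inversions: 23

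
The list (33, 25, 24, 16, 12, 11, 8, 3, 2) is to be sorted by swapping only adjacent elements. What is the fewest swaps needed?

The minimum number of adjacent swaps to sort an array equals its inversion count, since every such swap removes exactly one inversion.
Count inversions — for each element, later elements that are smaller:
33: 25, 24, 16, 12, 11, 8, 3, 2 → 8
25: 24, 16, 12, 11, 8, 3, 2 → 7
24: 16, 12, 11, 8, 3, 2 → 6
16: 12, 11, 8, 3, 2 → 5
12: 11, 8, 3, 2 → 4
11: 8, 3, 2 → 3
8: 3, 2 → 2
3: 2 → 1
2: none → 0
Total inversions: 8 + 7 + 6 + 5 + 4 + 3 + 2 + 1 + 0 = 36

There are 36 swaps.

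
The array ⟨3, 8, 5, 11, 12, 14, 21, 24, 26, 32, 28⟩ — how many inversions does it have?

Count, for each position, how many later elements it exceeds:
3: 0
8: 1
5: 0
11: 0
12: 0
14: 0
21: 0
24: 0
26: 0
32: 1
28: 0
Sum: 0 + 1 + 0 + 0 + 0 + 0 + 0 + 0 + 0 + 1 + 0 = 2

2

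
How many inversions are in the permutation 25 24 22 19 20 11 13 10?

26

Sweep left to right; for each value list the smaller values that follow it:
25: 7
24: 6
22: 5
19: 3
20: 3
11: 1
13: 1
10: 0
Sum: 7 + 6 + 5 + 3 + 3 + 1 + 1 + 0 = 26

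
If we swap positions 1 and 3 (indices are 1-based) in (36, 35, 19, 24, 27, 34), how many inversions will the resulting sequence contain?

6 inversions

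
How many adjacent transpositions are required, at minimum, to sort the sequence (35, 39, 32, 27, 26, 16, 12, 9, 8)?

35

The minimum number of adjacent swaps to sort an array equals its inversion count, since every such swap removes exactly one inversion.
Count inversions — for each element, later elements that are smaller:
35: 32, 27, 26, 16, 12, 9, 8 → 7
39: 32, 27, 26, 16, 12, 9, 8 → 7
32: 27, 26, 16, 12, 9, 8 → 6
27: 26, 16, 12, 9, 8 → 5
26: 16, 12, 9, 8 → 4
16: 12, 9, 8 → 3
12: 9, 8 → 2
9: 8 → 1
8: none → 0
Total inversions: 7 + 7 + 6 + 5 + 4 + 3 + 2 + 1 + 0 = 35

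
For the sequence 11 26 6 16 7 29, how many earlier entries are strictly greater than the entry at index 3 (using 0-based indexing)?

1

The element at index 3 is 16.
Elements before it: 11, 26, 6
Those larger than 16: 26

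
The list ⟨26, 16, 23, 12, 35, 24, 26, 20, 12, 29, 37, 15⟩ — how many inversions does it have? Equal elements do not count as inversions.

Sweep left to right; for each value list the smaller values that follow it:
26 → 16, 23, 12, 24, 20, 12, 15 → 7
16 → 12, 12, 15 → 3
23 → 12, 20, 12, 15 → 4
12 → none → 0
35 → 24, 26, 20, 12, 29, 15 → 6
24 → 20, 12, 15 → 3
26 → 20, 12, 15 → 3
20 → 12, 15 → 2
12 → none → 0
29 → 15 → 1
37 → 15 → 1
15 → none → 0
Sum: 7 + 3 + 4 + 0 + 6 + 3 + 3 + 2 + 0 + 1 + 1 + 0 = 30

30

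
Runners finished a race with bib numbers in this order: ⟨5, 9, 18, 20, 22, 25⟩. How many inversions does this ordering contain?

0

Element-by-element contributions:
5 → none → 0
9 → none → 0
18 → none → 0
20 → none → 0
22 → none → 0
25 → none → 0
Sum: 0 + 0 + 0 + 0 + 0 + 0 = 0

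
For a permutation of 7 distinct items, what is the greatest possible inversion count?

The maximum occurs when the array is in strictly decreasing order: every one of the C(7, 2) pairs is inverted.
C(7, 2) = 7·6/2 = 21

21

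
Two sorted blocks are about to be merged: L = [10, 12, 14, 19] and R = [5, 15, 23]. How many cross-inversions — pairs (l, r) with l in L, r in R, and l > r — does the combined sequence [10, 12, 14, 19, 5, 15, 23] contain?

Cross-inversions: 5

Take each right-half value and tally the left-half values above it:
r = 5: 10, 12, 14, 19 → 4
r = 15: 19 → 1
r = 23: none → 0
Cross-inversions: 4 + 1 + 0 = 5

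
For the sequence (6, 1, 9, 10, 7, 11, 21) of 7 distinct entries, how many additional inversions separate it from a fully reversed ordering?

18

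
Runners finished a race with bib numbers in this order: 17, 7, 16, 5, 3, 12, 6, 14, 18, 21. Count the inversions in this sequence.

Sweep left to right; for each value list the smaller values that follow it:
17 → 7, 16, 5, 3, 12, 6, 14 → 7
7 → 5, 3, 6 → 3
16 → 5, 3, 12, 6, 14 → 5
5 → 3 → 1
3 → none → 0
12 → 6 → 1
6 → none → 0
14 → none → 0
18 → none → 0
21 → none → 0
Sum: 7 + 3 + 5 + 1 + 0 + 1 + 0 + 0 + 0 + 0 = 17

Inversions: 17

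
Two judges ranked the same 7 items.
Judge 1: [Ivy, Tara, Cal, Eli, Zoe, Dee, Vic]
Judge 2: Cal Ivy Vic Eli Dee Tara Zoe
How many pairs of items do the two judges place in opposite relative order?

Assign each item its position (1..7) in the first ordering, then rewrite the second ordering as that position sequence:
positions: Ivy→1, Tara→2, Cal→3, Eli→4, Zoe→5, Dee→6, Vic→7
second ordering as positions: [3, 1, 7, 4, 6, 2, 5]
Discordant pairs = inversions in this position sequence.
3: 1, 2 → 2
1: 0
7: 4, 6, 2, 5 → 4
4: 2 → 1
6: 2, 5 → 2
2: 0
5: 0
Total: 2 + 0 + 4 + 1 + 2 + 0 + 0 = 9

9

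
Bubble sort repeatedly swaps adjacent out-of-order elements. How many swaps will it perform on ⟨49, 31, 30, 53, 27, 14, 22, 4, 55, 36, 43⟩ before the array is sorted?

There are 30 adjacent swaps.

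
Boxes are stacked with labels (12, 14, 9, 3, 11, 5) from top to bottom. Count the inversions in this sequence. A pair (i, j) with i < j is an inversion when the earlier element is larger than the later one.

Inversions: 11

Element-by-element contributions:
12: 4
14: 4
9: 2
3: 0
11: 1
5: 0
Sum: 4 + 4 + 2 + 0 + 1 + 0 = 11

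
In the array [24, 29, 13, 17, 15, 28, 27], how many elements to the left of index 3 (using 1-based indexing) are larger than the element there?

The element at index 3 is 13.
Elements before it: 24, 29
Those larger than 13: 24, 29

2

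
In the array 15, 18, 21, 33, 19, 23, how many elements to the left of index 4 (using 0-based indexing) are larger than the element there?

2

The element at index 4 is 19.
Elements before it: 15, 18, 21, 33
Those larger than 19: 21, 33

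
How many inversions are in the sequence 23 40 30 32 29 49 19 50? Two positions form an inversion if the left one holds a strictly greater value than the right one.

11

Count, for each position, how many later elements it exceeds:
23: 1
40: 4
30: 2
32: 2
29: 1
49: 1
19: 0
50: 0
Sum: 1 + 4 + 2 + 2 + 1 + 1 + 0 + 0 = 11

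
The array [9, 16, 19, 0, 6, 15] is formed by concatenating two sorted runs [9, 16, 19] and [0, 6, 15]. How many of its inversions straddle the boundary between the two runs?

Take each right-half value and tally the left-half values above it:
r = 0: 9, 16, 19 → 3
r = 6: 9, 16, 19 → 3
r = 15: 16, 19 → 2
Cross-inversions: 3 + 3 + 2 = 8

8 cross-inversions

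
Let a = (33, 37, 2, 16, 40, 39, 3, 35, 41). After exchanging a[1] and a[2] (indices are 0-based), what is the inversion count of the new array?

12 inversions

Positions 1 and 2 hold 37 and 2; after swapping, the array is [33, 2, 37, 16, 40, 39, 3, 35, 41].
For each element, count later entries that are smaller:
33 → 2, 16, 3 → 3
2 → none → 0
37 → 16, 3, 35 → 3
16 → 3 → 1
40 → 39, 3, 35 → 3
39 → 3, 35 → 2
3 → none → 0
35 → none → 0
41 → none → 0
Sum: 3 + 0 + 3 + 1 + 3 + 2 + 0 + 0 + 0 = 12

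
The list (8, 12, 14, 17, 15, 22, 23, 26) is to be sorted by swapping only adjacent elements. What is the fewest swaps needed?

There is 1 swap.

Each adjacent swap fixes exactly one inversion, so the minimum swap count equals the number of inversions.
Count inversions — for each element, later elements that are smaller:
8: none → 0
12: none → 0
14: none → 0
17: 15 → 1
15: none → 0
22: none → 0
23: none → 0
26: none → 0
Total inversions: 0 + 0 + 0 + 1 + 0 + 0 + 0 + 0 = 1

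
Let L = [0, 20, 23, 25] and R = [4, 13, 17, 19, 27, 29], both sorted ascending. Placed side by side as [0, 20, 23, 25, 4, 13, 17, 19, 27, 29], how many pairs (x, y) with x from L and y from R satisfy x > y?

Cross-inversions: 12

For each element r of the right run, count left-run elements greater than r:
r = 4: 20, 23, 25 → 3
r = 13: 20, 23, 25 → 3
r = 17: 20, 23, 25 → 3
r = 19: 20, 23, 25 → 3
r = 27: none → 0
r = 29: none → 0
Cross-inversions: 3 + 3 + 3 + 3 + 0 + 0 = 12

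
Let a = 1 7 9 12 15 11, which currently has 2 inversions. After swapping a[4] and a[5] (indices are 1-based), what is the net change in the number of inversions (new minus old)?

+1

Positions 4 and 5 hold 12 and 15; after swapping, the array is [1, 7, 9, 15, 12, 11].
For each element, count later entries that are smaller:
1: 0
7: 0
9: 0
15: 2
12: 1
11: 0
Sum: 0 + 0 + 0 + 2 + 1 + 0 = 3
Change: 3 − 2 = +1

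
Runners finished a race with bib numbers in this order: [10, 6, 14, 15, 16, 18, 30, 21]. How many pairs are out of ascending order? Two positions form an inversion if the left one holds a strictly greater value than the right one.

2

For each element, count later entries that are smaller:
10 → 6 → 1
6 → none → 0
14 → none → 0
15 → none → 0
16 → none → 0
18 → none → 0
30 → 21 → 1
21 → none → 0
Sum: 1 + 0 + 0 + 0 + 0 + 0 + 1 + 0 = 2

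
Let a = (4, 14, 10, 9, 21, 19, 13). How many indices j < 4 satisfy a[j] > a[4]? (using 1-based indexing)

2

The element at index 4 is 9.
Elements before it: 4, 14, 10
Those larger than 9: 14, 10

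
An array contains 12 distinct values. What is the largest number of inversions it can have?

A reversed (strictly descending) arrangement makes every pair an inversion, giving C(12, 2) inversions.
C(12, 2) = 12·11/2 = 66

66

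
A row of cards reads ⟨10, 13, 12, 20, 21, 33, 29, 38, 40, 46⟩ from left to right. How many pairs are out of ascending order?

2

Count, for each position, how many later elements it exceeds:
10: 0
13: 1
12: 0
20: 0
21: 0
33: 1
29: 0
38: 0
40: 0
46: 0
Sum: 0 + 1 + 0 + 0 + 0 + 1 + 0 + 0 + 0 + 0 = 2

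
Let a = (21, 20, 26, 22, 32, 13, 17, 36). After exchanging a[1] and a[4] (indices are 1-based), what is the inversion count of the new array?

13 inversions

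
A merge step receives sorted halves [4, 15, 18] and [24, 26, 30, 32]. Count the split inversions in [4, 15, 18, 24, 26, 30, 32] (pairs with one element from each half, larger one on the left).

0 split inversions

Count, for every r in R, how many entries of L exceed r:
r = 24: none → 0
r = 26: none → 0
r = 30: none → 0
r = 32: none → 0
Cross-inversions: 0 + 0 + 0 + 0 = 0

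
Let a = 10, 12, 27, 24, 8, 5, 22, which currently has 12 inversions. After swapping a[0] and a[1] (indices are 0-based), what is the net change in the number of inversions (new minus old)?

Positions 0 and 1 hold 10 and 12; after swapping, the array is [12, 10, 27, 24, 8, 5, 22].
For each element, count later entries that are smaller:
12 → 10, 8, 5 → 3
10 → 8, 5 → 2
27 → 24, 8, 5, 22 → 4
24 → 8, 5, 22 → 3
8 → 5 → 1
5 → none → 0
22 → none → 0
Sum: 3 + 2 + 4 + 3 + 1 + 0 + 0 = 13
Change: 13 − 12 = +1

+1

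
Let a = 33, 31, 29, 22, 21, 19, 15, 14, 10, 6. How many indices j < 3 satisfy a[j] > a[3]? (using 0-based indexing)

3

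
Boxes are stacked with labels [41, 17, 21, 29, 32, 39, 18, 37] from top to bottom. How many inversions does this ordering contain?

For each element, count later entries that are smaller:
41: 7
17: 0
21: 1
29: 1
32: 1
39: 2
18: 0
37: 0
Sum: 7 + 0 + 1 + 1 + 1 + 2 + 0 + 0 = 12

There are 12 inversions.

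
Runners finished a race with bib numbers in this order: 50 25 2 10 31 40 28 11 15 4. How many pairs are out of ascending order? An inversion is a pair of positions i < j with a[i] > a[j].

28

Count, for each position, how many later elements it exceeds:
50 → 25, 2, 10, 31, 40, 28, 11, 15, 4 → 9
25 → 2, 10, 11, 15, 4 → 5
2 → none → 0
10 → 4 → 1
31 → 28, 11, 15, 4 → 4
40 → 28, 11, 15, 4 → 4
28 → 11, 15, 4 → 3
11 → 4 → 1
15 → 4 → 1
4 → none → 0
Sum: 9 + 5 + 0 + 1 + 4 + 4 + 3 + 1 + 1 + 0 = 28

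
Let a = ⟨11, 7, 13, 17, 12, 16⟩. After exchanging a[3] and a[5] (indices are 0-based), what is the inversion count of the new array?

Positions 3 and 5 hold 17 and 16; after swapping, the array is [11, 7, 13, 16, 12, 17].
Element-by-element contributions:
11 → 7 → 1
7 → none → 0
13 → 12 → 1
16 → 12 → 1
12 → none → 0
17 → none → 0
Sum: 1 + 0 + 1 + 1 + 0 + 0 = 3

3 inversions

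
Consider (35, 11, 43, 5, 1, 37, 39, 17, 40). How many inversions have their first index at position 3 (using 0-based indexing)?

The element at index 3 is 5.
Elements after it: 1, 37, 39, 17, 40
Those smaller than 5: 1

1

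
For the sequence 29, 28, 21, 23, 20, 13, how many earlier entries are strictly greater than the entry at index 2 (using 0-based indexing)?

2

The element at index 2 is 21.
Elements before it: 29, 28
Those larger than 21: 29, 28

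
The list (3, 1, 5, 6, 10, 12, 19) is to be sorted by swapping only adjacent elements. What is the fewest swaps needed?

Minimum adjacent swaps = number of inversions (each swap of adjacent out-of-order elements removes one inversion and no swap can remove more).
Count inversions — for each element, later elements that are smaller:
3: 1 → 1
1: none → 0
5: none → 0
6: none → 0
10: none → 0
12: none → 0
19: none → 0
Total inversions: 1 + 0 + 0 + 0 + 0 + 0 + 0 = 1

1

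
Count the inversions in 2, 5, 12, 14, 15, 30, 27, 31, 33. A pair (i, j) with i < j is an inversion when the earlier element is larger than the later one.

Inversions: 1

Sweep left to right; for each value list the smaller values that follow it:
2: 0
5: 0
12: 0
14: 0
15: 0
30: 1
27: 0
31: 0
33: 0
Sum: 0 + 0 + 0 + 0 + 0 + 1 + 0 + 0 + 0 = 1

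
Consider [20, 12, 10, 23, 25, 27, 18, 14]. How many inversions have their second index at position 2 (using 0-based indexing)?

The element at index 2 is 10.
Elements before it: 20, 12
Those larger than 10: 20, 12

2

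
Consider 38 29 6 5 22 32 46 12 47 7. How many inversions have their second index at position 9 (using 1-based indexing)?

0

The element at index 9 is 47.
Elements before it: 38, 29, 6, 5, 22, 32, 46, 12
None of them are larger than 47.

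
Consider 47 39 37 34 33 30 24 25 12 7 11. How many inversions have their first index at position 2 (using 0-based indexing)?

8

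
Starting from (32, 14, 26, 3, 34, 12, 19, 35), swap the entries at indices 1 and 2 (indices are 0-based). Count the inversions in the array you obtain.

Positions 1 and 2 hold 14 and 26; after swapping, the array is [32, 26, 14, 3, 34, 12, 19, 35].
Element-by-element contributions:
32 → 26, 14, 3, 12, 19 → 5
26 → 14, 3, 12, 19 → 4
14 → 3, 12 → 2
3 → none → 0
34 → 12, 19 → 2
12 → none → 0
19 → none → 0
35 → none → 0
Sum: 5 + 4 + 2 + 0 + 2 + 0 + 0 + 0 = 13

13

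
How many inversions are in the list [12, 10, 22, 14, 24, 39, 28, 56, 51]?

Sweep left to right; for each value list the smaller values that follow it:
12 → 10 → 1
10 → none → 0
22 → 14 → 1
14 → none → 0
24 → none → 0
39 → 28 → 1
28 → none → 0
56 → 51 → 1
51 → none → 0
Sum: 1 + 0 + 1 + 0 + 0 + 1 + 0 + 1 + 0 = 4

4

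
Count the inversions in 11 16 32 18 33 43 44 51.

1 inversion

Count, for each position, how many later elements it exceeds:
11: 0
16: 0
32: 1
18: 0
33: 0
43: 0
44: 0
51: 0
Sum: 0 + 0 + 1 + 0 + 0 + 0 + 0 + 0 = 1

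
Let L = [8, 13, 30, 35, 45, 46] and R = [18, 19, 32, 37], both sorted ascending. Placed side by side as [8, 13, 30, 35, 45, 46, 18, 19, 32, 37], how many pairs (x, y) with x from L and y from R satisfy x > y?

Count, for every r in R, how many entries of L exceed r:
r = 18: 30, 35, 45, 46 → 4
r = 19: 30, 35, 45, 46 → 4
r = 32: 35, 45, 46 → 3
r = 37: 45, 46 → 2
Cross-inversions: 4 + 4 + 3 + 2 = 13

13 cross-inversions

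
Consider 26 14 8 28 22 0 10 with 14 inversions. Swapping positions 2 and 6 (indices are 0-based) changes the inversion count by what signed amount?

+1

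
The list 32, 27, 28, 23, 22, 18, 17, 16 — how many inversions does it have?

27

Count, for each position, how many later elements it exceeds:
32 → 27, 28, 23, 22, 18, 17, 16 → 7
27 → 23, 22, 18, 17, 16 → 5
28 → 23, 22, 18, 17, 16 → 5
23 → 22, 18, 17, 16 → 4
22 → 18, 17, 16 → 3
18 → 17, 16 → 2
17 → 16 → 1
16 → none → 0
Sum: 7 + 5 + 5 + 4 + 3 + 2 + 1 + 0 = 27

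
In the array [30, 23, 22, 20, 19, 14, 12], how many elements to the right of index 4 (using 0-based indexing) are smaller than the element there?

2

The element at index 4 is 19.
Elements after it: 14, 12
Those smaller than 19: 14, 12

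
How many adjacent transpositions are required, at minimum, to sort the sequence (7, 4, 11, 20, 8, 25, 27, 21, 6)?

12 swaps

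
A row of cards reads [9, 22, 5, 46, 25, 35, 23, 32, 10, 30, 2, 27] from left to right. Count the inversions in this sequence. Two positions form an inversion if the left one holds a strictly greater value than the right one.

32 inversions

Element-by-element contributions:
9: 2
22: 3
5: 1
46: 8
25: 3
35: 6
23: 2
32: 4
10: 1
30: 2
2: 0
27: 0
Sum: 2 + 3 + 1 + 8 + 3 + 6 + 2 + 4 + 1 + 2 + 0 + 0 = 32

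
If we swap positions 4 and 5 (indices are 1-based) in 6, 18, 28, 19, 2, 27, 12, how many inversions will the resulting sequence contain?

Positions 4 and 5 hold 19 and 2; after swapping, the array is [6, 18, 28, 2, 19, 27, 12].
Element-by-element contributions:
6 → 2 → 1
18 → 2, 12 → 2
28 → 2, 19, 27, 12 → 4
2 → none → 0
19 → 12 → 1
27 → 12 → 1
12 → none → 0
Sum: 1 + 2 + 4 + 0 + 1 + 1 + 0 = 9

9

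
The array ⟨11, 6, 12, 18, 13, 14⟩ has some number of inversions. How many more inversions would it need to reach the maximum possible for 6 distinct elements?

Maximum inversions for 6 distinct elements is C(6, 2) = 6·5/2 = 15.
Current inversions — for each element, count later smaller elements:
11: 1
6: 0
12: 0
18: 2
13: 0
14: 0
Current total: 1 + 0 + 0 + 2 + 0 + 0 = 3
Shortfall: 15 − 3 = 12

12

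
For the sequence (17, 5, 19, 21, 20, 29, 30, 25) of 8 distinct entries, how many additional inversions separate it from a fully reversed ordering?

24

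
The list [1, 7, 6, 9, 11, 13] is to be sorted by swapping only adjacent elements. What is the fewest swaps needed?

1

Each adjacent swap fixes exactly one inversion, so the minimum swap count equals the number of inversions.
Count inversions — for each element, later elements that are smaller:
1: none → 0
7: 6 → 1
6: none → 0
9: none → 0
11: none → 0
13: none → 0
Total inversions: 0 + 1 + 0 + 0 + 0 + 0 = 1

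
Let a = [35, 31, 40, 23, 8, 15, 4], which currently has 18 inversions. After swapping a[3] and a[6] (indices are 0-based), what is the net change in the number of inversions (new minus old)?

Positions 3 and 6 hold 23 and 4; after swapping, the array is [35, 31, 40, 4, 8, 15, 23].
Element-by-element contributions:
35 → 31, 4, 8, 15, 23 → 5
31 → 4, 8, 15, 23 → 4
40 → 4, 8, 15, 23 → 4
4 → none → 0
8 → none → 0
15 → none → 0
23 → none → 0
Sum: 5 + 4 + 4 + 0 + 0 + 0 + 0 = 13
Change: 13 − 18 = -5

-5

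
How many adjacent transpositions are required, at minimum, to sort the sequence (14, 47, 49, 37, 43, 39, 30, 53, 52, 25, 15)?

Swaps: 30

Minimum adjacent swaps = number of inversions (each swap of adjacent out-of-order elements removes one inversion and no swap can remove more).
Count inversions — for each element, later elements that are smaller:
14: none → 0
47: 37, 43, 39, 30, 25, 15 → 6
49: 37, 43, 39, 30, 25, 15 → 6
37: 30, 25, 15 → 3
43: 39, 30, 25, 15 → 4
39: 30, 25, 15 → 3
30: 25, 15 → 2
53: 52, 25, 15 → 3
52: 25, 15 → 2
25: 15 → 1
15: none → 0
Total inversions: 0 + 6 + 6 + 3 + 4 + 3 + 2 + 3 + 2 + 1 + 0 = 30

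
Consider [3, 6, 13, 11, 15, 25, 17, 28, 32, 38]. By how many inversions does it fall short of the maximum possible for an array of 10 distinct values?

43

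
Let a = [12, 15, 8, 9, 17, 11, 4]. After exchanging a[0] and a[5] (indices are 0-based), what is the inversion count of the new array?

Inversions: 12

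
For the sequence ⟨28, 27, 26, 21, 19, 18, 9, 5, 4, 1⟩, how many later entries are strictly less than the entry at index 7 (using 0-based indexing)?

The element at index 7 is 5.
Elements after it: 4, 1
Those smaller than 5: 4, 1

2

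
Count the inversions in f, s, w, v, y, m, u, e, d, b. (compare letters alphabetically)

32

Element-by-element contributions:
f: 3
s: 4
w: 6
v: 5
y: 5
m: 3
u: 3
e: 2
d: 1
b: 0
Sum: 3 + 4 + 6 + 5 + 5 + 3 + 3 + 2 + 1 + 0 = 32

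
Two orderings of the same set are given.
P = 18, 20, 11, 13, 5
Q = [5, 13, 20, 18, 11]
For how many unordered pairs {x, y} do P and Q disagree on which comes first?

Assign each item its position (1..5) in the first ordering, then rewrite the second ordering as that position sequence:
positions: 18→1, 20→2, 11→3, 13→4, 5→5
second ordering as positions: [5, 4, 2, 1, 3]
Discordant pairs = inversions in this position sequence.
5: 4, 2, 1, 3 → 4
4: 2, 1, 3 → 3
2: 1 → 1
1: 0
3: 0
Total: 4 + 3 + 1 + 0 + 0 = 8

Disagreeing pairs: 8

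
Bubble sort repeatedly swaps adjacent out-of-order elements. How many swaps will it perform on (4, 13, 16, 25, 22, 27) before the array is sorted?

1 adjacent swap

Each adjacent swap fixes exactly one inversion, so the minimum swap count equals the number of inversions.
Count inversions — for each element, later elements that are smaller:
4: none → 0
13: none → 0
16: none → 0
25: 22 → 1
22: none → 0
27: none → 0
Total inversions: 0 + 0 + 0 + 1 + 0 + 0 = 1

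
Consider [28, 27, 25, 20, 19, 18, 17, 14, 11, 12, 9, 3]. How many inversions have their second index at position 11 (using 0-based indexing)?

11 such elements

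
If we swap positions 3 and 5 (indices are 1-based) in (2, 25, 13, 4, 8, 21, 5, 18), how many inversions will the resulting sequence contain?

11 inversions

Positions 3 and 5 hold 13 and 8; after swapping, the array is [2, 25, 8, 4, 13, 21, 5, 18].
Element-by-element contributions:
2 → none → 0
25 → 8, 4, 13, 21, 5, 18 → 6
8 → 4, 5 → 2
4 → none → 0
13 → 5 → 1
21 → 5, 18 → 2
5 → none → 0
18 → none → 0
Sum: 0 + 6 + 2 + 0 + 1 + 2 + 0 + 0 = 11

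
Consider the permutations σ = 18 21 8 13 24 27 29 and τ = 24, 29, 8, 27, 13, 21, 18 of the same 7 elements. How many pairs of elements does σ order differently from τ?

17 discordant pairs

Assign each item its position (1..7) in the first ordering, then rewrite the second ordering as that position sequence:
positions: 18→1, 21→2, 8→3, 13→4, 24→5, 27→6, 29→7
second ordering as positions: [5, 7, 3, 6, 4, 2, 1]
Discordant pairs = inversions in this position sequence.
5: 3, 4, 2, 1 → 4
7: 3, 6, 4, 2, 1 → 5
3: 2, 1 → 2
6: 4, 2, 1 → 3
4: 2, 1 → 2
2: 1 → 1
1: 0
Total: 4 + 5 + 2 + 3 + 2 + 1 + 0 = 17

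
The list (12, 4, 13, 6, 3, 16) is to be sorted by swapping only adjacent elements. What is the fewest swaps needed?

Each adjacent swap fixes exactly one inversion, so the minimum swap count equals the number of inversions.
Count inversions — for each element, later elements that are smaller:
12: 4, 6, 3 → 3
4: 3 → 1
13: 6, 3 → 2
6: 3 → 1
3: none → 0
16: none → 0
Total inversions: 3 + 1 + 2 + 1 + 0 + 0 = 7

7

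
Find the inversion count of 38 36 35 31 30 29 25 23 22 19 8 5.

Inversions: 66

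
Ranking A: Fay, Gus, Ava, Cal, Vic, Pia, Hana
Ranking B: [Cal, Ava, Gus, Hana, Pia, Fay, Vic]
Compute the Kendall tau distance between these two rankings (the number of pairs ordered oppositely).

Assign each item its position (1..7) in the first ordering, then rewrite the second ordering as that position sequence:
positions: Fay→1, Gus→2, Ava→3, Cal→4, Vic→5, Pia→6, Hana→7
second ordering as positions: [4, 3, 2, 7, 6, 1, 5]
Discordant pairs = inversions in this position sequence.
4: 3, 2, 1 → 3
3: 2, 1 → 2
2: 1 → 1
7: 6, 1, 5 → 3
6: 1, 5 → 2
1: 0
5: 0
Total: 3 + 2 + 1 + 3 + 2 + 0 + 0 = 11

11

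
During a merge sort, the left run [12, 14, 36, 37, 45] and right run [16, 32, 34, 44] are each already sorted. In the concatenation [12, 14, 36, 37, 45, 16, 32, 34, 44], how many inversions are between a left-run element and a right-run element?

10

Take each right-half value and tally the left-half values above it:
r = 16: 36, 37, 45 → 3
r = 32: 36, 37, 45 → 3
r = 34: 36, 37, 45 → 3
r = 44: 45 → 1
Cross-inversions: 3 + 3 + 3 + 1 = 10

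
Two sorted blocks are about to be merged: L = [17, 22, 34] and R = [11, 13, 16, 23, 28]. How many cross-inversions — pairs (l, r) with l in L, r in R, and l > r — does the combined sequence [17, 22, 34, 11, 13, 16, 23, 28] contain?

11 split inversions

Count, for every r in R, how many entries of L exceed r:
r = 11: 17, 22, 34 → 3
r = 13: 17, 22, 34 → 3
r = 16: 17, 22, 34 → 3
r = 23: 34 → 1
r = 28: 34 → 1
Cross-inversions: 3 + 3 + 3 + 1 + 1 = 11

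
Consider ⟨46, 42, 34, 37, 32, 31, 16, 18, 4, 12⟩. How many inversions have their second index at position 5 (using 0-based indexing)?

5

The element at index 5 is 31.
Elements before it: 46, 42, 34, 37, 32
Those larger than 31: 46, 42, 34, 37, 32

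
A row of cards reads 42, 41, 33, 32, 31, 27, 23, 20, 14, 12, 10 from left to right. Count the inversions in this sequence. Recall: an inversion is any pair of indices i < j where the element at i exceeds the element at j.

55 inversions

Sweep left to right; for each value list the smaller values that follow it:
42 → 41, 33, 32, 31, 27, 23, 20, 14, 12, 10 → 10
41 → 33, 32, 31, 27, 23, 20, 14, 12, 10 → 9
33 → 32, 31, 27, 23, 20, 14, 12, 10 → 8
32 → 31, 27, 23, 20, 14, 12, 10 → 7
31 → 27, 23, 20, 14, 12, 10 → 6
27 → 23, 20, 14, 12, 10 → 5
23 → 20, 14, 12, 10 → 4
20 → 14, 12, 10 → 3
14 → 12, 10 → 2
12 → 10 → 1
10 → none → 0
Sum: 10 + 9 + 8 + 7 + 6 + 5 + 4 + 3 + 2 + 1 + 0 = 55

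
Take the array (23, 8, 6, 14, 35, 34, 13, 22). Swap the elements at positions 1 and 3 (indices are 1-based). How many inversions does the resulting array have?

9 inversions

Positions 1 and 3 hold 23 and 6; after swapping, the array is [6, 8, 23, 14, 35, 34, 13, 22].
For each element, count later entries that are smaller:
6: 0
8: 0
23: 3
14: 1
35: 3
34: 2
13: 0
22: 0
Sum: 0 + 0 + 3 + 1 + 3 + 2 + 0 + 0 = 9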